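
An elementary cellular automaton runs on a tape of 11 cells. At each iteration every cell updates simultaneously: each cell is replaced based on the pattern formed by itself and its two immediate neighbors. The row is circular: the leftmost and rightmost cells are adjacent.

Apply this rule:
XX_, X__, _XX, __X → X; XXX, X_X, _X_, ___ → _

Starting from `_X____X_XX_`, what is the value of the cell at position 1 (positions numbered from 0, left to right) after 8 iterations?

X_X__X__XXX
X__XX_XXX__
_XXXX_X_XXX
_X__X___X_X
__XX_X_X___
_XXX____X__
XX_XX__X_X_
XX_XXXX____
position 1 holds X

X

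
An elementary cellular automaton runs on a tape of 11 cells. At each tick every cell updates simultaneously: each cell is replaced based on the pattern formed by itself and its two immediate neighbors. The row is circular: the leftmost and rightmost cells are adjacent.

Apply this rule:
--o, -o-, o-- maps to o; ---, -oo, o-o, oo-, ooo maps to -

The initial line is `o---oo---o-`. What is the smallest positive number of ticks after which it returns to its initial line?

tick 1: oo-o--o-oo-
tick 2: ---oooo----
tick 3: --o----o---
tick 4: -ooo--ooo--
tick 5: o---oo---o-

5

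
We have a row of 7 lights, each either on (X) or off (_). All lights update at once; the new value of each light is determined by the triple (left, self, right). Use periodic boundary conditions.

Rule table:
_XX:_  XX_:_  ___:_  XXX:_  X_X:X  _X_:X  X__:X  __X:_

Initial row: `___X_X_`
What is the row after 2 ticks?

X______

tick 1: ___XXXX
tick 2: X______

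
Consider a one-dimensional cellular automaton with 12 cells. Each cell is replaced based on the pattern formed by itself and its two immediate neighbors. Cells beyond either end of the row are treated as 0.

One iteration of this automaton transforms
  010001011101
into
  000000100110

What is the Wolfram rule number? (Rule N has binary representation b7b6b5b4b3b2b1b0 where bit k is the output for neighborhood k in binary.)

position 8: 111 → 0  (bit 7 = 0)
position 9: 110 → 1  (bit 6 = 1)
position 6: 101 → 1  (bit 5 = 1)
position 2: 100 → 0  (bit 4 = 0)
position 7: 011 → 0  (bit 3 = 0)
position 1: 010 → 0  (bit 2 = 0)
position 0: 001 → 0  (bit 1 = 0)
position 3: 000 → 0  (bit 0 = 0)
bits b7..b0 = 01100000 = 96

96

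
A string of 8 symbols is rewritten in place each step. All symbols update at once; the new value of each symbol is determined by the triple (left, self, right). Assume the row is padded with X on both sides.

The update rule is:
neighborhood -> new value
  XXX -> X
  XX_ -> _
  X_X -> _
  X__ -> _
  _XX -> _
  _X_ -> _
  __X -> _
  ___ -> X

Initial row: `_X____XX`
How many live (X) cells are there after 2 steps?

___XX__X
_X______
count of X: 1

1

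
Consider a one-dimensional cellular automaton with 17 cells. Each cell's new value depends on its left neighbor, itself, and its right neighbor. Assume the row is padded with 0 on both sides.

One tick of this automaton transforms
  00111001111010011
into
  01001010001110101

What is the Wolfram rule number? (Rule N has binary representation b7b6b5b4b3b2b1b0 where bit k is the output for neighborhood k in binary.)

102

position 3: 111 → 0  (bit 7 = 0)
position 4: 110 → 1  (bit 6 = 1)
position 11: 101 → 1  (bit 5 = 1)
position 5: 100 → 0  (bit 4 = 0)
position 2: 011 → 0  (bit 3 = 0)
position 12: 010 → 1  (bit 2 = 1)
position 1: 001 → 1  (bit 1 = 1)
position 0: 000 → 0  (bit 0 = 0)
bits b7..b0 = 01100110 = 102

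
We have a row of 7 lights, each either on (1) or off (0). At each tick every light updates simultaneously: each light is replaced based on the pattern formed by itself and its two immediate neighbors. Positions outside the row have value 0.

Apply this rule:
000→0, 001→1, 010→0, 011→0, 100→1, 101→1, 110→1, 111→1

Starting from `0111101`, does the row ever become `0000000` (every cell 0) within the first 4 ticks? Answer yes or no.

1011110
0101111
1010111
0101011
tick 4 is 0101011, still not uniform 0

no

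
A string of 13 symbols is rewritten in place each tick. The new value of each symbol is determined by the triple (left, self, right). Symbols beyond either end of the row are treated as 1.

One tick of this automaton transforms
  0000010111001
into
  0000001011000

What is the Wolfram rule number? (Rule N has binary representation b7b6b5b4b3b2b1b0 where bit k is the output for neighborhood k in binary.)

position 8: 111 → 1  (bit 7 = 1)
position 9: 110 → 1  (bit 6 = 1)
position 6: 101 → 1  (bit 5 = 1)
position 0: 100 → 0  (bit 4 = 0)
position 7: 011 → 0  (bit 3 = 0)
position 5: 010 → 0  (bit 2 = 0)
position 4: 001 → 0  (bit 1 = 0)
position 1: 000 → 0  (bit 0 = 0)
bits b7..b0 = 11100000 = 224

224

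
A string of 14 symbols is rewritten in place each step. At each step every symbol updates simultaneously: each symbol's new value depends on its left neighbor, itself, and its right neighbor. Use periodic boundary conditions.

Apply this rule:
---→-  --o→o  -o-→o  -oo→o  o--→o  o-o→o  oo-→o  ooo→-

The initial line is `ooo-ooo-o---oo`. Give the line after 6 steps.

--ooo-oooo-oo-
-oo-ooo--ooooo
ooooo-oooo---o
----ooo--oo-oo
o--oo-oooooooo
ooooooo-------

ooooooo-------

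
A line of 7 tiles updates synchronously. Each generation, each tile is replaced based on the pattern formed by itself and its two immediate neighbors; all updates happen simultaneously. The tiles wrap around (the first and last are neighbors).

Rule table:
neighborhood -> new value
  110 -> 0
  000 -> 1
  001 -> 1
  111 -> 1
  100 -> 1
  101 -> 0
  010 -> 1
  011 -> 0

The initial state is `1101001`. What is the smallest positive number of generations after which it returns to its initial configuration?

generation 1: 1001110
generation 2: 1110100
generation 3: 0100111
generation 4: 0111010
generation 5: 1010011
generation 6: 0011101
generation 7: 1101001

7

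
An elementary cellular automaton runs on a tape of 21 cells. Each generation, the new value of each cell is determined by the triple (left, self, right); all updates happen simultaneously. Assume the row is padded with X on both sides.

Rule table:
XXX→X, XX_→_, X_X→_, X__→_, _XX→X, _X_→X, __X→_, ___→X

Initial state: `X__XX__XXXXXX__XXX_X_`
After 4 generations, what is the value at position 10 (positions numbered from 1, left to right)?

_

___X___XXXXX___XX__X_
_X_X_X_XXXX__X_X___X_
_X_X_X_XXX___X_X_X_X_
_X_X_X_XX__X_X_X_X_X_
position 10 holds _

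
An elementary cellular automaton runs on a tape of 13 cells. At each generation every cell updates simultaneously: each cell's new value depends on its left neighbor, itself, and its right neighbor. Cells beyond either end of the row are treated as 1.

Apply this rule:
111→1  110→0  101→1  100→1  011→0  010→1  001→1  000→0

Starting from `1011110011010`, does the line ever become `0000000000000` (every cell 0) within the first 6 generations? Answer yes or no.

no

0101101100111
1110010011011
1101111100101
1010111011110
0111010101101
1010111110010
generation 6 is 1010111110010, still not uniform 0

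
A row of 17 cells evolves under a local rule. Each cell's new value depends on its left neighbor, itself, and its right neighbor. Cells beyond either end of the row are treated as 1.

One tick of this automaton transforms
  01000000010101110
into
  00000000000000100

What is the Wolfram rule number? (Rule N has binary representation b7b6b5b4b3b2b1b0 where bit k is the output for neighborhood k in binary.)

128

position 14: 111 → 1  (bit 7 = 1)
position 15: 110 → 0  (bit 6 = 0)
position 0: 101 → 0  (bit 5 = 0)
position 2: 100 → 0  (bit 4 = 0)
position 13: 011 → 0  (bit 3 = 0)
position 1: 010 → 0  (bit 2 = 0)
position 8: 001 → 0  (bit 1 = 0)
position 3: 000 → 0  (bit 0 = 0)
bits b7..b0 = 10000000 = 128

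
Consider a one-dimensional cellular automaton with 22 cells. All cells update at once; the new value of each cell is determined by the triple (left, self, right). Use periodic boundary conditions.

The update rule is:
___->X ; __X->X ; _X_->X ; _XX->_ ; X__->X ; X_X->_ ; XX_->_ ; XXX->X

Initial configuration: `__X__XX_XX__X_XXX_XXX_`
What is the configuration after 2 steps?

step 1: XXXXX_____XXX__X___X_X
step 2: XXXX_XXXXX_X_XXXXXXX__

XXXX_XXXXX_X_XXXXXXX__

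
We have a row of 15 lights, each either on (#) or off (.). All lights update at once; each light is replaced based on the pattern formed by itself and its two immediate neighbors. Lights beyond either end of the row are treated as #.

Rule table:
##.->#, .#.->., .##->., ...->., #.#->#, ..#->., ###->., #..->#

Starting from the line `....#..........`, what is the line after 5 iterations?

#....#.........
##....#........
.##....#.......
#.##....#......
##.##....#.....

##.##....#.....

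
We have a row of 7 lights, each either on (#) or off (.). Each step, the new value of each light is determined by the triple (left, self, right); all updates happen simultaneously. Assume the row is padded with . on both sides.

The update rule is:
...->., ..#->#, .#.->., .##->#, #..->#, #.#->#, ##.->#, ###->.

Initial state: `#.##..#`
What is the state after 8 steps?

.#...#.

step 1: .#####.
step 2: ##...##
step 3: ###.###
step 4: #.###.#
step 5: .##.##.
step 6: #######
step 7: #.....#
step 8: .#...#.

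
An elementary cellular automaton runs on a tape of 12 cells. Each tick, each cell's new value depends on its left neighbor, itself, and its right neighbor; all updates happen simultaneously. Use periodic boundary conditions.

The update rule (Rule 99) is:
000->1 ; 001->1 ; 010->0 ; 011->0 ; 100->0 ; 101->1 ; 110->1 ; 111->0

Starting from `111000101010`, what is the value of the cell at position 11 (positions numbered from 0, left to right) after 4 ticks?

1

001011010101
010101101010
101010110100
010101011001
position 11 holds 1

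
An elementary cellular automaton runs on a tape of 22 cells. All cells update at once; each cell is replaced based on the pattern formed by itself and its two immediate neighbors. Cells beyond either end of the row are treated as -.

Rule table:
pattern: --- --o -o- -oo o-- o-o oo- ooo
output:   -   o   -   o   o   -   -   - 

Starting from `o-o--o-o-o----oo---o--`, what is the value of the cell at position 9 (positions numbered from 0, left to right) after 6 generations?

---oo-----o--oo-o-o-o-
--oo-o---o-ooo-------o
-oo---o-o--o--o-----o-
oo-o-o---oo-oo-o---o-o
o-----o-oo--o---o-o---
-o---o--o-oo-o-o---o--
position 9 holds -

-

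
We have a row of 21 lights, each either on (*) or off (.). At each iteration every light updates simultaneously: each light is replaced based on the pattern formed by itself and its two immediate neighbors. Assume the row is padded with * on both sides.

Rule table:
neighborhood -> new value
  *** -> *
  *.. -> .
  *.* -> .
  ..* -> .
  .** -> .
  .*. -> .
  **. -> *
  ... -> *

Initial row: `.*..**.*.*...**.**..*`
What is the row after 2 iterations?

.***...***.........*.

.....*.....*..*..*...
.***...***.........*.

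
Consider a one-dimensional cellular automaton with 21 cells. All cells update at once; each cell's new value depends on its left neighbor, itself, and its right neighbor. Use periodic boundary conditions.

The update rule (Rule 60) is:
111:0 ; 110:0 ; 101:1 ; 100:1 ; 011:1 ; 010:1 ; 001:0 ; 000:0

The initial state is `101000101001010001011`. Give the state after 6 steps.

110111101001001001011

011100111101111001110
010010100011000101001
111011110010100111101
000110001011110100011
100101001110001110010
110111101001001001011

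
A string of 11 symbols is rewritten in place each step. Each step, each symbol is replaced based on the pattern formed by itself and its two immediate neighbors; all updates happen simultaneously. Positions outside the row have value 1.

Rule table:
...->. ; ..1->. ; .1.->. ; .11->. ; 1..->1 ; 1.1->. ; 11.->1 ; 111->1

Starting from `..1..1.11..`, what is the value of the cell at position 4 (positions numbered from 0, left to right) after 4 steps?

1..1....11.
11..1....1.
111..1.....
1111..1....
position 4 holds .

.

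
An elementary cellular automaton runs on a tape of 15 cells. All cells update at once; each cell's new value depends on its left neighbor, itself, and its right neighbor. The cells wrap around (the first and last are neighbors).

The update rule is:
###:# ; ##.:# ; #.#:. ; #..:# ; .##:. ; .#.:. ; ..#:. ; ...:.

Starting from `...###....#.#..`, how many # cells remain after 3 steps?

step 1: ....###......#.
step 2: .....###......#
step 3: #.....###......
count of #: 4

4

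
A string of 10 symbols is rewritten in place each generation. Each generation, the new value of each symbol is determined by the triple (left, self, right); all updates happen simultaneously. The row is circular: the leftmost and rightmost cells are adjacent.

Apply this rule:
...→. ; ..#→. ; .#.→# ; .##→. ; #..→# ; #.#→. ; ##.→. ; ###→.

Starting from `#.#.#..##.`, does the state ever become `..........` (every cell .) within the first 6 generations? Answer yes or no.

#.#.##....
#.#...#...
#.##..##..
#...#...#.
##..##..#.
..#...#.#.
generation 6 is ..#...#.#., still not uniform .

no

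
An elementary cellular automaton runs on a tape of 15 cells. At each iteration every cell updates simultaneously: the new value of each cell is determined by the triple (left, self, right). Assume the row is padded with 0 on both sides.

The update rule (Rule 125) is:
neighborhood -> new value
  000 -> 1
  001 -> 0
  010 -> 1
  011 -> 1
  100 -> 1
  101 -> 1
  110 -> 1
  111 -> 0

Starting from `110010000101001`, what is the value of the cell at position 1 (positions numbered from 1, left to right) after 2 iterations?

1

iteration 1: 111011110111101
iteration 2: 101110011100111
position 1 holds 1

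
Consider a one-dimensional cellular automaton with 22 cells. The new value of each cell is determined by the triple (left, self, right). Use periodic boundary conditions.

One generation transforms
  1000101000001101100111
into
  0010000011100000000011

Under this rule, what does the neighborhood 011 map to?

At position 12 the neighborhood is 011; the next row has 0 there.

0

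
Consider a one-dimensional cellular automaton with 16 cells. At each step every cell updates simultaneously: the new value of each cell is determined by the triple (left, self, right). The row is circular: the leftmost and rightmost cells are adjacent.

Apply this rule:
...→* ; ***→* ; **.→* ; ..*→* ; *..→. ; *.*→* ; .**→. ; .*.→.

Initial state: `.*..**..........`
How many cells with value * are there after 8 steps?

12

*..*.*.*********
*.*.*.*.********
**.*.*.*.*******
***.*.*.*.******
****.*.*.*.*****
*****.*.*.*.****
******.*.*.*.***
*******.*.*.*.**
count of *: 12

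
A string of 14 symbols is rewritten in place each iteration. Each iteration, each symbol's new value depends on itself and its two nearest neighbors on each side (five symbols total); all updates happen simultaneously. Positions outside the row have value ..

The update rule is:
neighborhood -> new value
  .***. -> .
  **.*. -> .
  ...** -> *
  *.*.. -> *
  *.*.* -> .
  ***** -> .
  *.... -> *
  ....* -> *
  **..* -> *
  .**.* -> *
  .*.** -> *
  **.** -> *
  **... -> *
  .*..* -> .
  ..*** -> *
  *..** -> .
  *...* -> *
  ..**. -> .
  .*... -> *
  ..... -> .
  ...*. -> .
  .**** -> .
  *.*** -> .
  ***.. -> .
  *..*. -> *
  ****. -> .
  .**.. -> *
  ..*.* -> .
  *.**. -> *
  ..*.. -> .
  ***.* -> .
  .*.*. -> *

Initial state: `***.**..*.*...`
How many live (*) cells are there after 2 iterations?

3

*..*****.****.
...*....*....*
count of *: 3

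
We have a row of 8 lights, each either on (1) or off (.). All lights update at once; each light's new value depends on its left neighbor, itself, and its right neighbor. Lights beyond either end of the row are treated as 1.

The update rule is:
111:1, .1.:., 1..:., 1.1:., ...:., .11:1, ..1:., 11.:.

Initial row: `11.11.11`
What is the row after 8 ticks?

......11

tick 1: 1..1..11
tick 2: ......11
tick 3: ......11  (fixed point — unchanged through tick 8)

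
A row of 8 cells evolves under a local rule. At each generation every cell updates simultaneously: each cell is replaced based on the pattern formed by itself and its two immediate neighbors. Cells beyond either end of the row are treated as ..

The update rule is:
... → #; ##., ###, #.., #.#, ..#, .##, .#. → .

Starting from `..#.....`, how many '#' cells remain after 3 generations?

#...####
..#.....  (repeats generation 0; period 2)
generation 3: #...####
count of #: 5

5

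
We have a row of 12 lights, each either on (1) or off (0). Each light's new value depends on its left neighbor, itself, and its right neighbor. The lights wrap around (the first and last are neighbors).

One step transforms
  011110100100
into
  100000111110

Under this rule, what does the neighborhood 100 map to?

At position 7 the neighborhood is 100; the next row has 1 there.

1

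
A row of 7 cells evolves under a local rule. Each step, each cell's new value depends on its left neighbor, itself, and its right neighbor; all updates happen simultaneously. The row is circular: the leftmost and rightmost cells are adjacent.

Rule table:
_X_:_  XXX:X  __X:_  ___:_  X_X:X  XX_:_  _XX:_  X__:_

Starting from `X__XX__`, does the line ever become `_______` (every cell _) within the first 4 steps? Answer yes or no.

yes

_______
all cells are _ at step 1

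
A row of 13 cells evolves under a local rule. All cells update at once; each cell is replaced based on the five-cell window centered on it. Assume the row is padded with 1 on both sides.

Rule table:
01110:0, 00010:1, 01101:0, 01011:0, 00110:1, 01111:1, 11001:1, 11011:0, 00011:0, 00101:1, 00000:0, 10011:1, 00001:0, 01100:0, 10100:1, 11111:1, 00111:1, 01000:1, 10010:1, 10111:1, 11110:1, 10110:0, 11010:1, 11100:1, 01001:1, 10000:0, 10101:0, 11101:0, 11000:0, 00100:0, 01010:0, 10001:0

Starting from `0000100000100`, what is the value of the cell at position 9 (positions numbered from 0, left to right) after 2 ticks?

1

tick 1: 0001010001011
tick 2: 0011011011011
position 9 holds 1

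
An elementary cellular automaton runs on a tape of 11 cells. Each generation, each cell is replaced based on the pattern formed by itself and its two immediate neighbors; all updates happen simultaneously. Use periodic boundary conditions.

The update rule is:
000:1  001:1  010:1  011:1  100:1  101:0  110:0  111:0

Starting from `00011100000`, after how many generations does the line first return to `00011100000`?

22

generation 1: 11110011111
generation 2: 00001110000
generation 3: 11111001111
generation 4: 00000111000
generation 5: 11111100111
generation 6: 00000011100
generation 7: 11111110011
generation 8: 00000001110
generation 9: 11111111001
generation 10: 00000000111
generation 11: 11111111100
generation 12: 10000000011
generation 13: 01111111110
generation 14: 11000000001
generation 15: 00111111111
generation 16: 11100000000
generation 17: 10011111111
generation 18: 01110000000
generation 19: 11001111111
generation 20: 00111000000
generation 21: 11100111111
generation 22: 00011100000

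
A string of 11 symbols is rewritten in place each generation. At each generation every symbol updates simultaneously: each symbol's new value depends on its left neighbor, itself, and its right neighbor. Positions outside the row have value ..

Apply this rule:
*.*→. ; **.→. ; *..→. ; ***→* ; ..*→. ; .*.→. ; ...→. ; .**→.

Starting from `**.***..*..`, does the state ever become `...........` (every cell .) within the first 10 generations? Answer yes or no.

yes

....*......
...........
all cells are . at generation 2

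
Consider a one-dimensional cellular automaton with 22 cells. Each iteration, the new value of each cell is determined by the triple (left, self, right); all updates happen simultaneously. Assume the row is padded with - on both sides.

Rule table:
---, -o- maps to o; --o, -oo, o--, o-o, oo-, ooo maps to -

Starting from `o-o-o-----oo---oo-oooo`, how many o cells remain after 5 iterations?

7

iteration 1: o-o-o-ooo----o--------
iteration 2: o-o-o-----oo-o-ooooooo
iteration 3: o-o-o-ooo----o--------  (repeats iteration 1; period 2)
iteration 5: o-o-o-ooo----o--------
count of o: 7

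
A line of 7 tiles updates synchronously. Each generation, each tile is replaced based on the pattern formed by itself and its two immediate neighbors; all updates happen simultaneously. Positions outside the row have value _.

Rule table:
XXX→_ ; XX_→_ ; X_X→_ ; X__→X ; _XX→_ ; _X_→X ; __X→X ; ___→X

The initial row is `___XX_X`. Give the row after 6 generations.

generation 1: XXX___X
generation 2: ___XXXX
generation 3: XXX____
generation 4: ___XXXX  (repeats generation 2; period 2)
generation 6: ___XXXX

___XXXX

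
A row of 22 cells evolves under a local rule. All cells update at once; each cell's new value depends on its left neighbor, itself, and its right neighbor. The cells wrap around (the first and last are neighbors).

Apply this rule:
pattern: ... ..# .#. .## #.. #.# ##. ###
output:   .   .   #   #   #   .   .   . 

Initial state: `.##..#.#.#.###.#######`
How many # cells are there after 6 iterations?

iteration 1: .#.#.#.#.#.#...#......
iteration 2: .#.#.#.#.#.##..##.....
iteration 3: .#.#.#.#.#.#.#.#.#....
iteration 4: .#.#.#.#.#.#.#.#.##...
iteration 5: .#.#.#.#.#.#.#.#.#.#..
iteration 6: .#.#.#.#.#.#.#.#.#.##.
count of #: 11

11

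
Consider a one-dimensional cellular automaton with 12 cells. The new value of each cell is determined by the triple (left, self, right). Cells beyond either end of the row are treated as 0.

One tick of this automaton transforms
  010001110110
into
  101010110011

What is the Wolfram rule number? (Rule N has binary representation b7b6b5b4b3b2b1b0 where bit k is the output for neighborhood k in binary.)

position 6: 111 → 1  (bit 7 = 1)
position 7: 110 → 1  (bit 6 = 1)
position 8: 101 → 0  (bit 5 = 0)
position 2: 100 → 1  (bit 4 = 1)
position 5: 011 → 0  (bit 3 = 0)
position 1: 010 → 0  (bit 2 = 0)
position 0: 001 → 1  (bit 1 = 1)
position 3: 000 → 0  (bit 0 = 0)
bits b7..b0 = 11010010 = 210

210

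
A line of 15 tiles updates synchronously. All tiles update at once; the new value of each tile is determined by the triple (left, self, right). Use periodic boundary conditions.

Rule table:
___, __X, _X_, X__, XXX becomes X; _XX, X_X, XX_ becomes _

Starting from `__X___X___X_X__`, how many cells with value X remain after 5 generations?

generation 1: XXXXXXXXXXX_XXX
generation 2: XXXXXXXXXX___XX
generation 3: XXXXXXXXX_XXX_X
generation 4: XXXXXXXX___X___
generation 5: _XXXXXX_XXXXXXX
count of X: 13

13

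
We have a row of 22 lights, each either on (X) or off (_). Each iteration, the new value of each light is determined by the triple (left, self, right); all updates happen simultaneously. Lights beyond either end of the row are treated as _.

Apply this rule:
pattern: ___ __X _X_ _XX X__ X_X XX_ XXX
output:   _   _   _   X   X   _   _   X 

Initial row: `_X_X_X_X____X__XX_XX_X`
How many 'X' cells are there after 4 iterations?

________X____X_X__X___
_________X______X__X__
__________X______X__X_
___________X______X__X
count of X: 3

3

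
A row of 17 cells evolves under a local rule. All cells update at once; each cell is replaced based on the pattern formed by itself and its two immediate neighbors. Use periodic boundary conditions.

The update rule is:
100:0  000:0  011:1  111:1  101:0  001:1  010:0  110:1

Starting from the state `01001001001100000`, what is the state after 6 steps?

01001111111100010

step 1: 10010010011100000
step 2: 00100100111100001
step 3: 01001001111100010
step 4: 10010011111100100
step 5: 00100111111101001
step 6: 01001111111100010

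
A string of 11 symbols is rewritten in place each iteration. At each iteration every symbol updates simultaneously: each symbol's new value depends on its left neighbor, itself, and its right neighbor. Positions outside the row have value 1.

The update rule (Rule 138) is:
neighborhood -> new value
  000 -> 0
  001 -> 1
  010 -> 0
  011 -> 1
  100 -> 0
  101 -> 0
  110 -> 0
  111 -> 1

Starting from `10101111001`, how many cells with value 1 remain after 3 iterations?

iteration 1: 00001110011
iteration 2: 00011100111
iteration 3: 00111001111
count of 1: 7

7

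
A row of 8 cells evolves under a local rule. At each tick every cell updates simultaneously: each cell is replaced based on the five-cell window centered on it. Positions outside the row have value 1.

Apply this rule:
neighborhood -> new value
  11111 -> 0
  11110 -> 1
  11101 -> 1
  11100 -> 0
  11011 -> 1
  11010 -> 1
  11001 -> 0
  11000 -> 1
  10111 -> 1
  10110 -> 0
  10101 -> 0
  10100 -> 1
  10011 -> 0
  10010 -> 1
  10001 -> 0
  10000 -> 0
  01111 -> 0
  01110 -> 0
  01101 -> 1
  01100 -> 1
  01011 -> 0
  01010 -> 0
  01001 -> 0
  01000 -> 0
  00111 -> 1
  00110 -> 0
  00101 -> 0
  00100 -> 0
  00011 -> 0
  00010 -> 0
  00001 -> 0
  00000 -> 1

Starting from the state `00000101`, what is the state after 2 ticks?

11100001

10100001
11100001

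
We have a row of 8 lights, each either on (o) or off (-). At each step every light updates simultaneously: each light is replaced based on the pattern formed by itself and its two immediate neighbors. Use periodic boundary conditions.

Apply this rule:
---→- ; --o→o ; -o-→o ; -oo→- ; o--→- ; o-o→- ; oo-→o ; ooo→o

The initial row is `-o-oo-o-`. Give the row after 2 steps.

-o-oo-o-

oo--o-o-
-o-oo-o-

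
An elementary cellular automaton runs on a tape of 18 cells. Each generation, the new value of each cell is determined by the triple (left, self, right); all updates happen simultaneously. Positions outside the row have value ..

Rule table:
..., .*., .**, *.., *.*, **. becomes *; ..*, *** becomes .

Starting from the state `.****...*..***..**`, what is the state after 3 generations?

.******..........*

.*..***.**.*.**.**
.**.*.************
.******..........*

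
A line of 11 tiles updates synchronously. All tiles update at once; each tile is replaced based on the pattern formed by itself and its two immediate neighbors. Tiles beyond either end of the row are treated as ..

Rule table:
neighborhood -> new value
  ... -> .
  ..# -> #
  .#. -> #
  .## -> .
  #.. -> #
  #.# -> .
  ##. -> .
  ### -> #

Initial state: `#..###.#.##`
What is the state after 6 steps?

####..##.#.

###.#..#...
.#..#####..
####.###.#.
.##...#..##
#..#.####..
####..##.#.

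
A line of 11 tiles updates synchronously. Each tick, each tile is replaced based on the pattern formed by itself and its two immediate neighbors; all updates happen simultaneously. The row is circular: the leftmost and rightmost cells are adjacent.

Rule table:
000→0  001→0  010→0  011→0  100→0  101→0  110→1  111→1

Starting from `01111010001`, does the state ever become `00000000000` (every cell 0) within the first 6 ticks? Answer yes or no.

00111000000
00011000000
00001000000
00000000000
all cells are 0 at tick 4

yes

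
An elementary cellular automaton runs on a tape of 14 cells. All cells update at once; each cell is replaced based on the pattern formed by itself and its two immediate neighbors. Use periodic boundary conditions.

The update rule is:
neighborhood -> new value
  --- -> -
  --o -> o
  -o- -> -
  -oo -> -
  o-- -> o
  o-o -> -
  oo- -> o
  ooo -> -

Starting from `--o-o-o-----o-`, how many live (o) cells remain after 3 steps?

4

step 1: -o-----o---o-o
step 2: --o---o-o-o---
step 3: -o-o-o-----o--
count of o: 4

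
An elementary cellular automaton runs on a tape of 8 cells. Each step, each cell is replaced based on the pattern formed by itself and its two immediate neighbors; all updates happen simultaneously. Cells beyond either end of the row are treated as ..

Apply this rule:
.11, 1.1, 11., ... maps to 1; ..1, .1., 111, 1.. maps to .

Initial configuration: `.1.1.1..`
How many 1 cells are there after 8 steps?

step 1: ..1.1..1
step 2: 1..1....
step 3: .....111
step 4: 1111.1.1
step 5: 1..11.1.
step 6: ...111..
step 7: 11.1.1.1
step 8: 111.1.1.
count of 1: 5

5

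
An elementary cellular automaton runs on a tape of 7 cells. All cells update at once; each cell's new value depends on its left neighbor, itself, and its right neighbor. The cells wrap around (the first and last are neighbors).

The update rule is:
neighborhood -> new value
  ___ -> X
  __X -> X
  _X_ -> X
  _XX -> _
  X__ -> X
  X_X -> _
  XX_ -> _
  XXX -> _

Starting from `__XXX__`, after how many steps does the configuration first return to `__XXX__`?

XX___XX
__XXX__

2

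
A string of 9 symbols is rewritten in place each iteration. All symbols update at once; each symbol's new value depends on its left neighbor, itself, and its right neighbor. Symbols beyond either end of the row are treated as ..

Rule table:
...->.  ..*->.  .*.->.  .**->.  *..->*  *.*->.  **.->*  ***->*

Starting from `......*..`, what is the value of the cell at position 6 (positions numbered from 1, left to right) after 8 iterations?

.

iteration 1: .......*.
iteration 2: ........*
iteration 3: .........
iteration 4: .........  (fixed point — unchanged through iteration 8)
position 6 holds .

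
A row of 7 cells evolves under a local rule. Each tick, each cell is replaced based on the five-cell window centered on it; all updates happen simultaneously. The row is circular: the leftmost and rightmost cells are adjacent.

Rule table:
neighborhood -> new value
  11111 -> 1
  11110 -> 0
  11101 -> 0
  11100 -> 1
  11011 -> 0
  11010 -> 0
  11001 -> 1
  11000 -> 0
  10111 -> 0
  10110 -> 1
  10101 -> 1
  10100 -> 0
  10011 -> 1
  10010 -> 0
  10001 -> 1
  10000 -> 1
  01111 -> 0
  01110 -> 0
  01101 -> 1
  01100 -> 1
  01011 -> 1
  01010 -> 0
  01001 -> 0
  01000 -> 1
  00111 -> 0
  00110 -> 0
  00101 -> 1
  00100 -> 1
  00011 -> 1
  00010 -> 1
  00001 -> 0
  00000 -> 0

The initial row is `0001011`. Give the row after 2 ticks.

tick 1: 0111111
tick 2: 0001100

0001100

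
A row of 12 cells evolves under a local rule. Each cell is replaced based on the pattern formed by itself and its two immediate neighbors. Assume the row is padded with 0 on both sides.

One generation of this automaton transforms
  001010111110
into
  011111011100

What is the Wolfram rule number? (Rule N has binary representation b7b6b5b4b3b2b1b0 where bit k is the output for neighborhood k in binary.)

position 7: 111 → 1  (bit 7 = 1)
position 10: 110 → 0  (bit 6 = 0)
position 3: 101 → 1  (bit 5 = 1)
position 11: 100 → 0  (bit 4 = 0)
position 6: 011 → 0  (bit 3 = 0)
position 2: 010 → 1  (bit 2 = 1)
position 1: 001 → 1  (bit 1 = 1)
position 0: 000 → 0  (bit 0 = 0)
bits b7..b0 = 10100110 = 166

166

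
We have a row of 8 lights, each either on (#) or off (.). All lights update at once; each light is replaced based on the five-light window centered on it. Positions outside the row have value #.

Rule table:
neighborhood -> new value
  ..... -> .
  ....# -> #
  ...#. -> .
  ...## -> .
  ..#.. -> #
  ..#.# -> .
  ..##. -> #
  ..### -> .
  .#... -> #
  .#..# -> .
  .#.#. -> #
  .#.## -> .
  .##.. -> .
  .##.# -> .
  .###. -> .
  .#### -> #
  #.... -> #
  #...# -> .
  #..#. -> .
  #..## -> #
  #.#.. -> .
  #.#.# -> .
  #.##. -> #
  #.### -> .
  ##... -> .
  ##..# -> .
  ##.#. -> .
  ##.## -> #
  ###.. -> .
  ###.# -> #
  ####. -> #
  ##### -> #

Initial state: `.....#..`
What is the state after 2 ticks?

..#.#...

tick 1: .#.#.#.#
tick 2: ..#.#...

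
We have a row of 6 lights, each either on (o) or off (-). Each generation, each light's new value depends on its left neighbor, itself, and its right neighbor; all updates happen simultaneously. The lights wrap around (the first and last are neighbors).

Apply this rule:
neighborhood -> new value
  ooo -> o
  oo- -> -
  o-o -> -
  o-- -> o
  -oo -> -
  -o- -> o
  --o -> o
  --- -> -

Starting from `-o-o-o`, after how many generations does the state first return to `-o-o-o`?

1

generation 1: -o-o-o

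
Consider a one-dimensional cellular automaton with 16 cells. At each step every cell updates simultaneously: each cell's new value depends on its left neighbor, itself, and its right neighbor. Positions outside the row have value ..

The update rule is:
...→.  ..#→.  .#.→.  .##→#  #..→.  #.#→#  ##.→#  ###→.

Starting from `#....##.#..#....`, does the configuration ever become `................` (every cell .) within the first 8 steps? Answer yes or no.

.....###........
.....#.#........
......#.........
................
all cells are . at step 4

yes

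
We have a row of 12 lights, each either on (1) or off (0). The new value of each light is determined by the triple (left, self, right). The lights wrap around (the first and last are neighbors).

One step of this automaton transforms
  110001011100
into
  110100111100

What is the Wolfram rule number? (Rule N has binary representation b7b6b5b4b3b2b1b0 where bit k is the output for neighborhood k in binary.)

position 8: 111 → 1  (bit 7 = 1)
position 1: 110 → 1  (bit 6 = 1)
position 6: 101 → 1  (bit 5 = 1)
position 2: 100 → 0  (bit 4 = 0)
position 0: 011 → 1  (bit 3 = 1)
position 5: 010 → 0  (bit 2 = 0)
position 4: 001 → 0  (bit 1 = 0)
position 3: 000 → 1  (bit 0 = 1)
bits b7..b0 = 11101001 = 233

233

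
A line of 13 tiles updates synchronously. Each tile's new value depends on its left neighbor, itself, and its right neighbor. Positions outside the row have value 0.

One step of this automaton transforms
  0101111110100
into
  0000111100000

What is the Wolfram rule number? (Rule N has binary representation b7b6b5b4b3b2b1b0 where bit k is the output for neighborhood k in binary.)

128

position 4: 111 → 1  (bit 7 = 1)
position 8: 110 → 0  (bit 6 = 0)
position 2: 101 → 0  (bit 5 = 0)
position 11: 100 → 0  (bit 4 = 0)
position 3: 011 → 0  (bit 3 = 0)
position 1: 010 → 0  (bit 2 = 0)
position 0: 001 → 0  (bit 1 = 0)
position 12: 000 → 0  (bit 0 = 0)
bits b7..b0 = 10000000 = 128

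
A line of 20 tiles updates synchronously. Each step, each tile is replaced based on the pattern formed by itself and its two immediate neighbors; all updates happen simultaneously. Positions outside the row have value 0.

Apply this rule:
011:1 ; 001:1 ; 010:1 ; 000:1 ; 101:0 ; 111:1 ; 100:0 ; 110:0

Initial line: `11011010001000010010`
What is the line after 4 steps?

10101101101110011001

10010010111011110110
10110110110011100100
10100100100111001101
10101101101110011001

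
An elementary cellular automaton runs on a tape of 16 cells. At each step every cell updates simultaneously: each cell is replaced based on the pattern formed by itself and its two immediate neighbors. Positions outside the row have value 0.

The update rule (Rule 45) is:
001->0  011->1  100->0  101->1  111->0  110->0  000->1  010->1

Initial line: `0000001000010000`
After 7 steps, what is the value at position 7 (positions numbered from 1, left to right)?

0

1111101011010111
1000011110111100
1011010001100001
1110110101001101
1001101111001011
1001011000001110
1001110011101000
position 7 holds 0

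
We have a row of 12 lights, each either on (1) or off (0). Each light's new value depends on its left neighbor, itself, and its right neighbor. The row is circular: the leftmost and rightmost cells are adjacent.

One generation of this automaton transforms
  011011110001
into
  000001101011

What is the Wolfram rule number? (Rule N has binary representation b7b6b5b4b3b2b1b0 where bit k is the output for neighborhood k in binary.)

150

position 5: 111 → 1  (bit 7 = 1)
position 2: 110 → 0  (bit 6 = 0)
position 0: 101 → 0  (bit 5 = 0)
position 8: 100 → 1  (bit 4 = 1)
position 1: 011 → 0  (bit 3 = 0)
position 11: 010 → 1  (bit 2 = 1)
position 10: 001 → 1  (bit 1 = 1)
position 9: 000 → 0  (bit 0 = 0)
bits b7..b0 = 10010110 = 150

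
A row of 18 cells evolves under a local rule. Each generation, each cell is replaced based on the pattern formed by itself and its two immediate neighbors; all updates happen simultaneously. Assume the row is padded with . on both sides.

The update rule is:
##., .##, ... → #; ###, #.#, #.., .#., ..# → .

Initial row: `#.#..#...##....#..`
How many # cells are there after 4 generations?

7

.......#.##.##...#
######...##.##.#..
#....#.#.##.##...#
..##.....##.##.#..
count of #: 7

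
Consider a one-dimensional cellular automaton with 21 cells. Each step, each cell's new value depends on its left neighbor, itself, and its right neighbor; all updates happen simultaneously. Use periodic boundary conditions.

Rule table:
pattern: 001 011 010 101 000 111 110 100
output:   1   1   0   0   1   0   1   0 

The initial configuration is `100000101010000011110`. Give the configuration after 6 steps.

001111000000111110010
111001011111100010100
101010010000101100001
100000100111001101111
101111001101011101000
001001011100010100011

001001011100010100011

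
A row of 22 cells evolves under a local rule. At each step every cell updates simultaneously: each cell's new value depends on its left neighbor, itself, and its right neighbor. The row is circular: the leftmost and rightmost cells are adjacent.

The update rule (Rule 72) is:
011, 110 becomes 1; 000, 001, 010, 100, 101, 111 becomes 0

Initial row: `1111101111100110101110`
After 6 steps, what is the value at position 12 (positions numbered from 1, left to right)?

1000101000100110001010
0000000000000110000000
0000000000000110000000  (fixed point — unchanged through step 6)
position 12 holds 0

0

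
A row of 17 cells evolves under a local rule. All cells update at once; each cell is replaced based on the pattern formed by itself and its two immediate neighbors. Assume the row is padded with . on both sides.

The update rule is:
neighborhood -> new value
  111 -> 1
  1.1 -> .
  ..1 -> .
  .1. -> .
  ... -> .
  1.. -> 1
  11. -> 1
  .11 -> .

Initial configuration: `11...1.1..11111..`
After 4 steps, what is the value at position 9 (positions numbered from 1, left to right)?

.

.11.....1..11111.
..11.....1..11111
...11.....1..1111
....11.....1..111
position 9 holds .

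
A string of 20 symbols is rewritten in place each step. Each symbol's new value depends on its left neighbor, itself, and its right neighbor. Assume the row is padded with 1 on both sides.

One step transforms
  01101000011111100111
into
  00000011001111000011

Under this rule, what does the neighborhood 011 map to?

At position 1 the neighborhood is 011; the next row has 0 there.

0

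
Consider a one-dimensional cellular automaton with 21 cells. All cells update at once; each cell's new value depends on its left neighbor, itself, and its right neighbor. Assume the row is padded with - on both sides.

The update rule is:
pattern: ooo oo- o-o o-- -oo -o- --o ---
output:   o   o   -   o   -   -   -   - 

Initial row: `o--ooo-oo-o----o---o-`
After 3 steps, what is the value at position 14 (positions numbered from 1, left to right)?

-o--oo--o--o----o---o
--o--oo--o--o----o---
---o--oo--o--o----o--
position 14 holds o

o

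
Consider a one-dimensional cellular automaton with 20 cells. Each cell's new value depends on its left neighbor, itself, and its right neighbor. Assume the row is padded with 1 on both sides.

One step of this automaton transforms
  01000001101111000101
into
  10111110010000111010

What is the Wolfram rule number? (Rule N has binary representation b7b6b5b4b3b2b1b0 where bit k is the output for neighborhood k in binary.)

51

position 11: 111 → 0  (bit 7 = 0)
position 8: 110 → 0  (bit 6 = 0)
position 0: 101 → 1  (bit 5 = 1)
position 2: 100 → 1  (bit 4 = 1)
position 7: 011 → 0  (bit 3 = 0)
position 1: 010 → 0  (bit 2 = 0)
position 6: 001 → 1  (bit 1 = 1)
position 3: 000 → 1  (bit 0 = 1)
bits b7..b0 = 00110011 = 51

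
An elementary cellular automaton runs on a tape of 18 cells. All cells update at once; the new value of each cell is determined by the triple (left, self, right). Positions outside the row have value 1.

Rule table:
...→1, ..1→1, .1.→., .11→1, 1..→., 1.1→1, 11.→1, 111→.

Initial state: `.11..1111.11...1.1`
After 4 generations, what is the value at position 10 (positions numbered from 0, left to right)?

111.11..1111.11.11
..1111.11..111111.
.11..1111.11....11
111.11..1111.1111.
position 10 holds 1

1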